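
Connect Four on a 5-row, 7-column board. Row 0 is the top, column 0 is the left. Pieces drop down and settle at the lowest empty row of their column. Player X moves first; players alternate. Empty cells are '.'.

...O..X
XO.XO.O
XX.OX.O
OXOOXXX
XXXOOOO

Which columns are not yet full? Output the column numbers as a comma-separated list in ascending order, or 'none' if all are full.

col 0: top cell = '.' → open
col 1: top cell = '.' → open
col 2: top cell = '.' → open
col 3: top cell = 'O' → FULL
col 4: top cell = '.' → open
col 5: top cell = '.' → open
col 6: top cell = 'X' → FULL

Answer: 0,1,2,4,5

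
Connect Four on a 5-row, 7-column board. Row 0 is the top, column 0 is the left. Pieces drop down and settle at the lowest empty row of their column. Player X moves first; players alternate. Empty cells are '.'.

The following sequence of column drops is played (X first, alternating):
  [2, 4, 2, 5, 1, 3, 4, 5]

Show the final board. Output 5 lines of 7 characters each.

Answer: .......
.......
.......
..X.XO.
.XXOOO.

Derivation:
Move 1: X drops in col 2, lands at row 4
Move 2: O drops in col 4, lands at row 4
Move 3: X drops in col 2, lands at row 3
Move 4: O drops in col 5, lands at row 4
Move 5: X drops in col 1, lands at row 4
Move 6: O drops in col 3, lands at row 4
Move 7: X drops in col 4, lands at row 3
Move 8: O drops in col 5, lands at row 3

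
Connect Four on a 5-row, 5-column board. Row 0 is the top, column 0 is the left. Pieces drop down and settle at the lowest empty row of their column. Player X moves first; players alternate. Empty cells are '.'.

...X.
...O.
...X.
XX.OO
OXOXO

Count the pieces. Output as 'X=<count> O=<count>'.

X=6 O=6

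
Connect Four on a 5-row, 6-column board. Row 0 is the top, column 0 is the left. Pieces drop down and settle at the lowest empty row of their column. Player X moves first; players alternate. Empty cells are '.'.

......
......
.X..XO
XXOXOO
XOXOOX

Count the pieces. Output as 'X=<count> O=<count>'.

X=8 O=7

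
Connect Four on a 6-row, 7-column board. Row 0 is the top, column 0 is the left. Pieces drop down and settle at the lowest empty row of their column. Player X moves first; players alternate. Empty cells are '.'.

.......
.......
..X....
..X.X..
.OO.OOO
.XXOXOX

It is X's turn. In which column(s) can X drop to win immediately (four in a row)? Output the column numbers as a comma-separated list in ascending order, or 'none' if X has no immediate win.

Answer: none

Derivation:
col 0: drop X → no win
col 1: drop X → no win
col 2: drop X → no win
col 3: drop X → no win
col 4: drop X → no win
col 5: drop X → no win
col 6: drop X → no win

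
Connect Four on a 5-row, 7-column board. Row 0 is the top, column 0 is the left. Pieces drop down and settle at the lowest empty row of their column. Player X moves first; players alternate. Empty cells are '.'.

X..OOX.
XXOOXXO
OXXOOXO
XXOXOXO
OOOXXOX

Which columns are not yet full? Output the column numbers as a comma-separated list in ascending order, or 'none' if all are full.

col 0: top cell = 'X' → FULL
col 1: top cell = '.' → open
col 2: top cell = '.' → open
col 3: top cell = 'O' → FULL
col 4: top cell = 'O' → FULL
col 5: top cell = 'X' → FULL
col 6: top cell = '.' → open

Answer: 1,2,6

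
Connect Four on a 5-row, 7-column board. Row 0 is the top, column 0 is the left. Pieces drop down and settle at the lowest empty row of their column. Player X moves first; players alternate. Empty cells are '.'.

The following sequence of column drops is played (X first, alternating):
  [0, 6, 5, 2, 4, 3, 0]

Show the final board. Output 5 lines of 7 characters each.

Answer: .......
.......
.......
X......
X.OOXXO

Derivation:
Move 1: X drops in col 0, lands at row 4
Move 2: O drops in col 6, lands at row 4
Move 3: X drops in col 5, lands at row 4
Move 4: O drops in col 2, lands at row 4
Move 5: X drops in col 4, lands at row 4
Move 6: O drops in col 3, lands at row 4
Move 7: X drops in col 0, lands at row 3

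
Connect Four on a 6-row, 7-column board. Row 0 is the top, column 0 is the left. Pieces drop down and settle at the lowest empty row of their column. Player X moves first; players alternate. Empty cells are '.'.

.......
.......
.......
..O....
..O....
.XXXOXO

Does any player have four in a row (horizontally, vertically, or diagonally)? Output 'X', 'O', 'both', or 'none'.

none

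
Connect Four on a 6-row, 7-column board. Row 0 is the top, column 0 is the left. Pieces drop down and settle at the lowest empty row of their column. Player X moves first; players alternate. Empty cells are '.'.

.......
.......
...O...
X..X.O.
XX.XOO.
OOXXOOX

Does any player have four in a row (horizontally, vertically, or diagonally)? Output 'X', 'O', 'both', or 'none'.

none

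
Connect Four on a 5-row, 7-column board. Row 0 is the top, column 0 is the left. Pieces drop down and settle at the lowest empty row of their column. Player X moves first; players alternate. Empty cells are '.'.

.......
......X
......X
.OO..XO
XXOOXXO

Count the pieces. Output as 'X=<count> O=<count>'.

X=7 O=6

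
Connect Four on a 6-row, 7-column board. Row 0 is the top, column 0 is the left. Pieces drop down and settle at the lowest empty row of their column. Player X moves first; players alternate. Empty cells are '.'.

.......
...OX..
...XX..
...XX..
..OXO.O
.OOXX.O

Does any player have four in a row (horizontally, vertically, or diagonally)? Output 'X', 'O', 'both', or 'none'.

X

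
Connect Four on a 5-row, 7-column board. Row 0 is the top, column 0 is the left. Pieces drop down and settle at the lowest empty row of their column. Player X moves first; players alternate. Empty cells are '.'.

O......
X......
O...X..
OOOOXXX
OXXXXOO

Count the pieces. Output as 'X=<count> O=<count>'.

X=9 O=9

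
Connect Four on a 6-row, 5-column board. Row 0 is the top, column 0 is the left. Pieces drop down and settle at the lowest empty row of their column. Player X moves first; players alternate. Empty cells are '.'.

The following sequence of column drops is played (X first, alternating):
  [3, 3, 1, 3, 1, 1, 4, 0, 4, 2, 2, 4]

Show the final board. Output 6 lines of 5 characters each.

Move 1: X drops in col 3, lands at row 5
Move 2: O drops in col 3, lands at row 4
Move 3: X drops in col 1, lands at row 5
Move 4: O drops in col 3, lands at row 3
Move 5: X drops in col 1, lands at row 4
Move 6: O drops in col 1, lands at row 3
Move 7: X drops in col 4, lands at row 5
Move 8: O drops in col 0, lands at row 5
Move 9: X drops in col 4, lands at row 4
Move 10: O drops in col 2, lands at row 5
Move 11: X drops in col 2, lands at row 4
Move 12: O drops in col 4, lands at row 3

Answer: .....
.....
.....
.O.OO
.XXOX
OXOXX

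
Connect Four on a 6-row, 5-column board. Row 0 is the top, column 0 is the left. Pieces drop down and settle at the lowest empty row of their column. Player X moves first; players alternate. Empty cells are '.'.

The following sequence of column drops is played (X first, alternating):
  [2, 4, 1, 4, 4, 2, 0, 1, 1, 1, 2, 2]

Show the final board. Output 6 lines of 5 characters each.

Move 1: X drops in col 2, lands at row 5
Move 2: O drops in col 4, lands at row 5
Move 3: X drops in col 1, lands at row 5
Move 4: O drops in col 4, lands at row 4
Move 5: X drops in col 4, lands at row 3
Move 6: O drops in col 2, lands at row 4
Move 7: X drops in col 0, lands at row 5
Move 8: O drops in col 1, lands at row 4
Move 9: X drops in col 1, lands at row 3
Move 10: O drops in col 1, lands at row 2
Move 11: X drops in col 2, lands at row 3
Move 12: O drops in col 2, lands at row 2

Answer: .....
.....
.OO..
.XX.X
.OO.O
XXX.O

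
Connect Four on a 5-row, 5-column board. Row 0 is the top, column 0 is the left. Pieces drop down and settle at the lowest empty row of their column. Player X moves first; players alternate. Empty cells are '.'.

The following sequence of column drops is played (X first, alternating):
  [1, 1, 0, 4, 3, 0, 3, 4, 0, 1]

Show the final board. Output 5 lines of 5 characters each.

Answer: .....
.....
XO...
OO.XO
XX.XO

Derivation:
Move 1: X drops in col 1, lands at row 4
Move 2: O drops in col 1, lands at row 3
Move 3: X drops in col 0, lands at row 4
Move 4: O drops in col 4, lands at row 4
Move 5: X drops in col 3, lands at row 4
Move 6: O drops in col 0, lands at row 3
Move 7: X drops in col 3, lands at row 3
Move 8: O drops in col 4, lands at row 3
Move 9: X drops in col 0, lands at row 2
Move 10: O drops in col 1, lands at row 2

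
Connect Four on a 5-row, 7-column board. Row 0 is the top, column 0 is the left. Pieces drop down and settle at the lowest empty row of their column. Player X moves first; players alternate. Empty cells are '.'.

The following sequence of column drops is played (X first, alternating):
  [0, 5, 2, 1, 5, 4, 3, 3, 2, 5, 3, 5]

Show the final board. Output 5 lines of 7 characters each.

Move 1: X drops in col 0, lands at row 4
Move 2: O drops in col 5, lands at row 4
Move 3: X drops in col 2, lands at row 4
Move 4: O drops in col 1, lands at row 4
Move 5: X drops in col 5, lands at row 3
Move 6: O drops in col 4, lands at row 4
Move 7: X drops in col 3, lands at row 4
Move 8: O drops in col 3, lands at row 3
Move 9: X drops in col 2, lands at row 3
Move 10: O drops in col 5, lands at row 2
Move 11: X drops in col 3, lands at row 2
Move 12: O drops in col 5, lands at row 1

Answer: .......
.....O.
...X.O.
..XO.X.
XOXXOO.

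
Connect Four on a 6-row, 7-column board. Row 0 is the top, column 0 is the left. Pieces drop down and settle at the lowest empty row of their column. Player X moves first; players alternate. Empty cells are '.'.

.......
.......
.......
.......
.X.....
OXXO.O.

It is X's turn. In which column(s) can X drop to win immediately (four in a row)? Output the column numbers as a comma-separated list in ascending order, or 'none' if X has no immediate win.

Answer: none

Derivation:
col 0: drop X → no win
col 1: drop X → no win
col 2: drop X → no win
col 3: drop X → no win
col 4: drop X → no win
col 5: drop X → no win
col 6: drop X → no win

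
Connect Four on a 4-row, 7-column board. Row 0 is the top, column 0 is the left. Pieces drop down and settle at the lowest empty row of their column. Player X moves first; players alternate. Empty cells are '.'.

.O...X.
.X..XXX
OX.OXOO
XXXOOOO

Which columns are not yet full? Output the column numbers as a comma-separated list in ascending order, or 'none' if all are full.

col 0: top cell = '.' → open
col 1: top cell = 'O' → FULL
col 2: top cell = '.' → open
col 3: top cell = '.' → open
col 4: top cell = '.' → open
col 5: top cell = 'X' → FULL
col 6: top cell = '.' → open

Answer: 0,2,3,4,6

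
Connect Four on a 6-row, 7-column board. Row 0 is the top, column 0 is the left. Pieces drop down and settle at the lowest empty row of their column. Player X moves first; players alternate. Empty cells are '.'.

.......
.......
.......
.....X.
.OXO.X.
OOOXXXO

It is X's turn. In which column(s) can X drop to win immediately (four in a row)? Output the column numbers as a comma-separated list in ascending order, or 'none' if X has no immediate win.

Answer: 5

Derivation:
col 0: drop X → no win
col 1: drop X → no win
col 2: drop X → no win
col 3: drop X → no win
col 4: drop X → no win
col 5: drop X → WIN!
col 6: drop X → no win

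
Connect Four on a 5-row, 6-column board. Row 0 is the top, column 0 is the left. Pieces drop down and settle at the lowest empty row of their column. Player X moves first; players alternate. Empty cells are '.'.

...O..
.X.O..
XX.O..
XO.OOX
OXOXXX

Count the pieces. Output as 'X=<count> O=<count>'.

X=9 O=8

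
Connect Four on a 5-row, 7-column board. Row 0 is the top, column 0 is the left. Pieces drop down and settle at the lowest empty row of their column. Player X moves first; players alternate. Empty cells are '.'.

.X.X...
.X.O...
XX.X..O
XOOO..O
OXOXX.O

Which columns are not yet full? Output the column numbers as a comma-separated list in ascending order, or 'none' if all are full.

col 0: top cell = '.' → open
col 1: top cell = 'X' → FULL
col 2: top cell = '.' → open
col 3: top cell = 'X' → FULL
col 4: top cell = '.' → open
col 5: top cell = '.' → open
col 6: top cell = '.' → open

Answer: 0,2,4,5,6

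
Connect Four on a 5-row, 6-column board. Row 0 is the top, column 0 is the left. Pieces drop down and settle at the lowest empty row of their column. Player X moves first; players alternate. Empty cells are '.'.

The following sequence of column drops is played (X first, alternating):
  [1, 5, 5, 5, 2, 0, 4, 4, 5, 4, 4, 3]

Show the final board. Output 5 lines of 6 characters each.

Move 1: X drops in col 1, lands at row 4
Move 2: O drops in col 5, lands at row 4
Move 3: X drops in col 5, lands at row 3
Move 4: O drops in col 5, lands at row 2
Move 5: X drops in col 2, lands at row 4
Move 6: O drops in col 0, lands at row 4
Move 7: X drops in col 4, lands at row 4
Move 8: O drops in col 4, lands at row 3
Move 9: X drops in col 5, lands at row 1
Move 10: O drops in col 4, lands at row 2
Move 11: X drops in col 4, lands at row 1
Move 12: O drops in col 3, lands at row 4

Answer: ......
....XX
....OO
....OX
OXXOXO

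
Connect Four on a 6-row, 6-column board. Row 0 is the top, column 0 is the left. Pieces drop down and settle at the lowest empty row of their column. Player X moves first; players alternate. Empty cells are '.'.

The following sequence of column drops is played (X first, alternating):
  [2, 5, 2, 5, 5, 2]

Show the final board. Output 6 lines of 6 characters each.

Answer: ......
......
......
..O..X
..X..O
..X..O

Derivation:
Move 1: X drops in col 2, lands at row 5
Move 2: O drops in col 5, lands at row 5
Move 3: X drops in col 2, lands at row 4
Move 4: O drops in col 5, lands at row 4
Move 5: X drops in col 5, lands at row 3
Move 6: O drops in col 2, lands at row 3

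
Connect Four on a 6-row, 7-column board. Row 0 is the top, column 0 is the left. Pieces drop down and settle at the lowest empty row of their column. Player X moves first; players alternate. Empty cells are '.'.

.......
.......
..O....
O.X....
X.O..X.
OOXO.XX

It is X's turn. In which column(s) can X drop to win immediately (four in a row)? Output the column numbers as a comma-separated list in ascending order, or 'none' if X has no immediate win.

col 0: drop X → no win
col 1: drop X → no win
col 2: drop X → no win
col 3: drop X → no win
col 4: drop X → no win
col 5: drop X → no win
col 6: drop X → no win

Answer: none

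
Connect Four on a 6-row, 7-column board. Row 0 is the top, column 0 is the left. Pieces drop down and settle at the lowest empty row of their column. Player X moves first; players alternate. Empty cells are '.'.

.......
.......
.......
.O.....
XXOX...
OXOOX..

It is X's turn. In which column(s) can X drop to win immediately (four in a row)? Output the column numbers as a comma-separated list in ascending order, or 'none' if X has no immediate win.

col 0: drop X → no win
col 1: drop X → no win
col 2: drop X → no win
col 3: drop X → no win
col 4: drop X → no win
col 5: drop X → no win
col 6: drop X → no win

Answer: none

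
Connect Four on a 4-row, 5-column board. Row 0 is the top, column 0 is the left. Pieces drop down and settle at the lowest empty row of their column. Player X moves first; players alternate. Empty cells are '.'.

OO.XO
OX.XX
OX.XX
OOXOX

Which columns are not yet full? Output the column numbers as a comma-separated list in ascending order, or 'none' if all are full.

Answer: 2

Derivation:
col 0: top cell = 'O' → FULL
col 1: top cell = 'O' → FULL
col 2: top cell = '.' → open
col 3: top cell = 'X' → FULL
col 4: top cell = 'O' → FULL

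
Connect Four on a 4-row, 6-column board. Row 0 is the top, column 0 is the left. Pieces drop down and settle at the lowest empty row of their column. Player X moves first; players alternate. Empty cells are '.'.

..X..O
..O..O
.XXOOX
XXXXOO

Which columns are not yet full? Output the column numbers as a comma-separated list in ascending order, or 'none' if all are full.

Answer: 0,1,3,4

Derivation:
col 0: top cell = '.' → open
col 1: top cell = '.' → open
col 2: top cell = 'X' → FULL
col 3: top cell = '.' → open
col 4: top cell = '.' → open
col 5: top cell = 'O' → FULL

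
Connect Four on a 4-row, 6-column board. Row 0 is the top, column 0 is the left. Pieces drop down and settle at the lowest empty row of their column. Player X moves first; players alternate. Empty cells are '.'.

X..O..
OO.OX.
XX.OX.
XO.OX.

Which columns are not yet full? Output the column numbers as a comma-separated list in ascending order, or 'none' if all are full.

Answer: 1,2,4,5

Derivation:
col 0: top cell = 'X' → FULL
col 1: top cell = '.' → open
col 2: top cell = '.' → open
col 3: top cell = 'O' → FULL
col 4: top cell = '.' → open
col 5: top cell = '.' → open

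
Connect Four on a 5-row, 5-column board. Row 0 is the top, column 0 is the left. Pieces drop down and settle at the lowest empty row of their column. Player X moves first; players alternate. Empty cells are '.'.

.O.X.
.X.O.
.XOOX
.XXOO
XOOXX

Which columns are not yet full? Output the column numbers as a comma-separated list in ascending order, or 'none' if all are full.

Answer: 0,2,4

Derivation:
col 0: top cell = '.' → open
col 1: top cell = 'O' → FULL
col 2: top cell = '.' → open
col 3: top cell = 'X' → FULL
col 4: top cell = '.' → open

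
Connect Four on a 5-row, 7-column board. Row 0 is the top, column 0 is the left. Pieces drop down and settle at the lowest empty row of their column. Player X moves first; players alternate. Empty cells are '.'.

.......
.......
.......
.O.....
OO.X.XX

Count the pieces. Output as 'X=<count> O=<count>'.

X=3 O=3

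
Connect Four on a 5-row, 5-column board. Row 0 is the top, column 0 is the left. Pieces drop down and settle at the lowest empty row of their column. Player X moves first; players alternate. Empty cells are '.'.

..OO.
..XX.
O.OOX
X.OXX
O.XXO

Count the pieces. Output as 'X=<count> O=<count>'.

X=8 O=8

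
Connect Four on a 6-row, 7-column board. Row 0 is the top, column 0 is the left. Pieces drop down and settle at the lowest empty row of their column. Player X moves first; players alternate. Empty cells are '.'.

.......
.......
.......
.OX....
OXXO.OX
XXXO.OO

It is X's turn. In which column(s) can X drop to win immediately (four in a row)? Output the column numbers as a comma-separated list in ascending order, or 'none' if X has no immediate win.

Answer: 2

Derivation:
col 0: drop X → no win
col 1: drop X → no win
col 2: drop X → WIN!
col 3: drop X → no win
col 4: drop X → no win
col 5: drop X → no win
col 6: drop X → no win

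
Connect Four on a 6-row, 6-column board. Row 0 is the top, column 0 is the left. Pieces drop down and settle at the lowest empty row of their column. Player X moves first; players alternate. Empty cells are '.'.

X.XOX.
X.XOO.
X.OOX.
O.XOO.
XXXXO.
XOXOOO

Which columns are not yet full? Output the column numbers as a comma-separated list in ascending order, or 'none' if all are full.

col 0: top cell = 'X' → FULL
col 1: top cell = '.' → open
col 2: top cell = 'X' → FULL
col 3: top cell = 'O' → FULL
col 4: top cell = 'X' → FULL
col 5: top cell = '.' → open

Answer: 1,5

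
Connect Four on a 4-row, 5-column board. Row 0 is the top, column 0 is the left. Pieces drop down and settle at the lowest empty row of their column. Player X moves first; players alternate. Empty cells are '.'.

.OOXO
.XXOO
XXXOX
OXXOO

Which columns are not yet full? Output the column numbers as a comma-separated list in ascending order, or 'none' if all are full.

Answer: 0

Derivation:
col 0: top cell = '.' → open
col 1: top cell = 'O' → FULL
col 2: top cell = 'O' → FULL
col 3: top cell = 'X' → FULL
col 4: top cell = 'O' → FULL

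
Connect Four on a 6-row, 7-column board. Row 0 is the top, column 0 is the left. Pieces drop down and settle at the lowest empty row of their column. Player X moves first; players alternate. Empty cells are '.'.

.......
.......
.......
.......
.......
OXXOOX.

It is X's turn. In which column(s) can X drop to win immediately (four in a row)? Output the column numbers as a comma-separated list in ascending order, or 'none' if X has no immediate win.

col 0: drop X → no win
col 1: drop X → no win
col 2: drop X → no win
col 3: drop X → no win
col 4: drop X → no win
col 5: drop X → no win
col 6: drop X → no win

Answer: none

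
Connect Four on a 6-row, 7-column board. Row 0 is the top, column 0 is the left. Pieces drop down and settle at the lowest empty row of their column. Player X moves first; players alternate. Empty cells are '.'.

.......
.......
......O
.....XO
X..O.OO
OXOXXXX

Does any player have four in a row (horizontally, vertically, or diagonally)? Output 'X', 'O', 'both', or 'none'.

X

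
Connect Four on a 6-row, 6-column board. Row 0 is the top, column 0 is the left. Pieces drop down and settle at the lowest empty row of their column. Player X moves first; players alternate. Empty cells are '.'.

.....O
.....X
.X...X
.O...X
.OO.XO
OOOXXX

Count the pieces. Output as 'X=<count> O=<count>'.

X=8 O=8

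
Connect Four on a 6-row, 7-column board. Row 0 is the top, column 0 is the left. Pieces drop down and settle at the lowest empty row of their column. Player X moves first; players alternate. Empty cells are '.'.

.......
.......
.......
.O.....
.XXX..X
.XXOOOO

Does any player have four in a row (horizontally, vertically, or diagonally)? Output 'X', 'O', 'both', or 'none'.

O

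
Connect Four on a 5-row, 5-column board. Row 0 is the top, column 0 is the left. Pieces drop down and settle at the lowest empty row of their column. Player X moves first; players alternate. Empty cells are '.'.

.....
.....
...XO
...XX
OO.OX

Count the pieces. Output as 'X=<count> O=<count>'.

X=4 O=4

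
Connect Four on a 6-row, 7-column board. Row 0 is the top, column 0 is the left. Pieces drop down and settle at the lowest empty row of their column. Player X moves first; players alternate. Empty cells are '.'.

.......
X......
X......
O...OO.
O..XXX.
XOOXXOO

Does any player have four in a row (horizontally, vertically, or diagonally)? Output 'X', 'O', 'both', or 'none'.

none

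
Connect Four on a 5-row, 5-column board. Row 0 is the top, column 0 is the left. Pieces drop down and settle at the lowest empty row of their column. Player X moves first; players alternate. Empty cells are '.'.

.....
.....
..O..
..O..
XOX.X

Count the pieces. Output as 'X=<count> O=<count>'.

X=3 O=3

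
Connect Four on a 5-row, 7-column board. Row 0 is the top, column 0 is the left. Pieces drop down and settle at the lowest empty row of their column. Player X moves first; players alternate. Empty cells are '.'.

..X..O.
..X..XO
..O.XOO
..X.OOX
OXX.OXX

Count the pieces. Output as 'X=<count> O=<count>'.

X=10 O=9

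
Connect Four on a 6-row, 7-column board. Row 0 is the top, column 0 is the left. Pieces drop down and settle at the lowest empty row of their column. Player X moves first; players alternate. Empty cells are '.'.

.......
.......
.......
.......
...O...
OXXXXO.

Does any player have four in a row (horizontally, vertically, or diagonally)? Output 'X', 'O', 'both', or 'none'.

X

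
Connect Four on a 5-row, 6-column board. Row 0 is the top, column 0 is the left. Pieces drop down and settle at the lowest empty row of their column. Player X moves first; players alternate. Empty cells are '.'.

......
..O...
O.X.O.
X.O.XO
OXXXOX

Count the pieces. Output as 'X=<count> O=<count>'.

X=7 O=7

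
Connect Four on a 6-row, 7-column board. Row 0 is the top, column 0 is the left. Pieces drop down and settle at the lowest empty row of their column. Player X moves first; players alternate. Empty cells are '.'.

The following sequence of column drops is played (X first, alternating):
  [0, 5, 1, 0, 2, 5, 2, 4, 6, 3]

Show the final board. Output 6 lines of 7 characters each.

Answer: .......
.......
.......
.......
O.X..O.
XXXOOOX

Derivation:
Move 1: X drops in col 0, lands at row 5
Move 2: O drops in col 5, lands at row 5
Move 3: X drops in col 1, lands at row 5
Move 4: O drops in col 0, lands at row 4
Move 5: X drops in col 2, lands at row 5
Move 6: O drops in col 5, lands at row 4
Move 7: X drops in col 2, lands at row 4
Move 8: O drops in col 4, lands at row 5
Move 9: X drops in col 6, lands at row 5
Move 10: O drops in col 3, lands at row 5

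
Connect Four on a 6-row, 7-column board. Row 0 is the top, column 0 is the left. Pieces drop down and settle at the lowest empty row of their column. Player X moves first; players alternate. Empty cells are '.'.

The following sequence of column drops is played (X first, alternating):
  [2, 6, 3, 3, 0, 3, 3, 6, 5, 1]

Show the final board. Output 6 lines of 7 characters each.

Answer: .......
.......
...X...
...O...
...O..O
XOXX.XO

Derivation:
Move 1: X drops in col 2, lands at row 5
Move 2: O drops in col 6, lands at row 5
Move 3: X drops in col 3, lands at row 5
Move 4: O drops in col 3, lands at row 4
Move 5: X drops in col 0, lands at row 5
Move 6: O drops in col 3, lands at row 3
Move 7: X drops in col 3, lands at row 2
Move 8: O drops in col 6, lands at row 4
Move 9: X drops in col 5, lands at row 5
Move 10: O drops in col 1, lands at row 5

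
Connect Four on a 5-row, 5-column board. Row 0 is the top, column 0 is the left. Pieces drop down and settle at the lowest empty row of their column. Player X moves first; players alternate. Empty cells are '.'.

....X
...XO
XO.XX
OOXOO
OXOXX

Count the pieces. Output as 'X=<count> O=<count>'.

X=9 O=8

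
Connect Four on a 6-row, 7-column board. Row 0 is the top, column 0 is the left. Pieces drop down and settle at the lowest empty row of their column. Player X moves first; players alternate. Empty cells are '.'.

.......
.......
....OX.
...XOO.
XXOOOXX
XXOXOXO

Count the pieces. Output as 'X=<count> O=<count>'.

X=10 O=9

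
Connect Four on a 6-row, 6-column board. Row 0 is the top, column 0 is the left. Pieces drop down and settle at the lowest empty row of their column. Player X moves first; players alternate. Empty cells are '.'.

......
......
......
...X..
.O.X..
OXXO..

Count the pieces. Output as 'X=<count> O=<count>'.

X=4 O=3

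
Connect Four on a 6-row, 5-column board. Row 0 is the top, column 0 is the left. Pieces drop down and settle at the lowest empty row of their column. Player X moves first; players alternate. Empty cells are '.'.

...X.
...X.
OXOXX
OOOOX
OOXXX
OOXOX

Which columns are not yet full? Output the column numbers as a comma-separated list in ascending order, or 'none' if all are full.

Answer: 0,1,2,4

Derivation:
col 0: top cell = '.' → open
col 1: top cell = '.' → open
col 2: top cell = '.' → open
col 3: top cell = 'X' → FULL
col 4: top cell = '.' → open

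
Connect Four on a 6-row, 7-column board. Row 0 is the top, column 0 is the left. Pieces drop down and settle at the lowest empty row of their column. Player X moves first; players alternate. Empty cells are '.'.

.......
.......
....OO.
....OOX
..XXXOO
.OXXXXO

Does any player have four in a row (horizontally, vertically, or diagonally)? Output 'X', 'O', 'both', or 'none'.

X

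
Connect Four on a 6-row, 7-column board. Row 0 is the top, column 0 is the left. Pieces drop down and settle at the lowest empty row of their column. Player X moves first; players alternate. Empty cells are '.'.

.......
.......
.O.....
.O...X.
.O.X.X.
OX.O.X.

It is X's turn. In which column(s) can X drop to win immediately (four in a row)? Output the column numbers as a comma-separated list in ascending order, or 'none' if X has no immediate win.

col 0: drop X → no win
col 1: drop X → no win
col 2: drop X → no win
col 3: drop X → no win
col 4: drop X → no win
col 5: drop X → WIN!
col 6: drop X → no win

Answer: 5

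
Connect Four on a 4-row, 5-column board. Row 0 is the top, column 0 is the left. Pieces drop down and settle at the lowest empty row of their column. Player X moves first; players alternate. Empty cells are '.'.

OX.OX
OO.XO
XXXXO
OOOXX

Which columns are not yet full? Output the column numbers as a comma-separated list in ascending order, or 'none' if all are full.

Answer: 2

Derivation:
col 0: top cell = 'O' → FULL
col 1: top cell = 'X' → FULL
col 2: top cell = '.' → open
col 3: top cell = 'O' → FULL
col 4: top cell = 'X' → FULL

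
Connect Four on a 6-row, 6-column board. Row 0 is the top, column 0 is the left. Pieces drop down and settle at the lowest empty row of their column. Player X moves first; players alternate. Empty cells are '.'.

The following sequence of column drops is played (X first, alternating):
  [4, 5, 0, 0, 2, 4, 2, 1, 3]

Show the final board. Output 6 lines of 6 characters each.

Move 1: X drops in col 4, lands at row 5
Move 2: O drops in col 5, lands at row 5
Move 3: X drops in col 0, lands at row 5
Move 4: O drops in col 0, lands at row 4
Move 5: X drops in col 2, lands at row 5
Move 6: O drops in col 4, lands at row 4
Move 7: X drops in col 2, lands at row 4
Move 8: O drops in col 1, lands at row 5
Move 9: X drops in col 3, lands at row 5

Answer: ......
......
......
......
O.X.O.
XOXXXO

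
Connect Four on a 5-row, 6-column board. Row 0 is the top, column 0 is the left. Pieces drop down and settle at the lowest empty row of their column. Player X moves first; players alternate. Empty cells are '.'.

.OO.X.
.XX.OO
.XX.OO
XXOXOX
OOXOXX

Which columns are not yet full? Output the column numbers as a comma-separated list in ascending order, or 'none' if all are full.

col 0: top cell = '.' → open
col 1: top cell = 'O' → FULL
col 2: top cell = 'O' → FULL
col 3: top cell = '.' → open
col 4: top cell = 'X' → FULL
col 5: top cell = '.' → open

Answer: 0,3,5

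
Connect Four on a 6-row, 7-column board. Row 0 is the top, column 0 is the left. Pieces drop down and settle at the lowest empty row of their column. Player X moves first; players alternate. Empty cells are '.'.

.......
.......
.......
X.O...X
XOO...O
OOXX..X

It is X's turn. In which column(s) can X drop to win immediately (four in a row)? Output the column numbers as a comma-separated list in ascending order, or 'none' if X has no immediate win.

Answer: none

Derivation:
col 0: drop X → no win
col 1: drop X → no win
col 2: drop X → no win
col 3: drop X → no win
col 4: drop X → no win
col 5: drop X → no win
col 6: drop X → no win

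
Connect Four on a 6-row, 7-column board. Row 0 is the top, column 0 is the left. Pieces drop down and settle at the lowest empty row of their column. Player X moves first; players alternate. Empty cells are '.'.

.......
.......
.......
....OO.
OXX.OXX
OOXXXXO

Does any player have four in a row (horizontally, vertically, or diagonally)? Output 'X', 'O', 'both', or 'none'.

X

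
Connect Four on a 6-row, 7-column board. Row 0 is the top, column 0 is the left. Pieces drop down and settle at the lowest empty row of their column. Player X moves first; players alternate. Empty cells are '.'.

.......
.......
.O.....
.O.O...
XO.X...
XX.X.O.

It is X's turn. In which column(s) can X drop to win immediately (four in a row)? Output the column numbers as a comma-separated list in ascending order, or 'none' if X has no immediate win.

Answer: 2

Derivation:
col 0: drop X → no win
col 1: drop X → no win
col 2: drop X → WIN!
col 3: drop X → no win
col 4: drop X → no win
col 5: drop X → no win
col 6: drop X → no win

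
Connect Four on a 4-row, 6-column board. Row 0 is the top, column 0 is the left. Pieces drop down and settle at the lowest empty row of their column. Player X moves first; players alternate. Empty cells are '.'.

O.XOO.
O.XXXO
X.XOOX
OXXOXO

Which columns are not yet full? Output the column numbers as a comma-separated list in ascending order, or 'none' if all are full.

col 0: top cell = 'O' → FULL
col 1: top cell = '.' → open
col 2: top cell = 'X' → FULL
col 3: top cell = 'O' → FULL
col 4: top cell = 'O' → FULL
col 5: top cell = '.' → open

Answer: 1,5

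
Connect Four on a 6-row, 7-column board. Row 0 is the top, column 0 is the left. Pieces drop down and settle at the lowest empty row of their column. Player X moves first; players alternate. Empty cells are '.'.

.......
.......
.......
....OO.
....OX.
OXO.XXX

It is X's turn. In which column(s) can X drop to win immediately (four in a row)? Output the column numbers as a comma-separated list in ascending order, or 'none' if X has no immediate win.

col 0: drop X → no win
col 1: drop X → no win
col 2: drop X → no win
col 3: drop X → WIN!
col 4: drop X → no win
col 5: drop X → no win
col 6: drop X → no win

Answer: 3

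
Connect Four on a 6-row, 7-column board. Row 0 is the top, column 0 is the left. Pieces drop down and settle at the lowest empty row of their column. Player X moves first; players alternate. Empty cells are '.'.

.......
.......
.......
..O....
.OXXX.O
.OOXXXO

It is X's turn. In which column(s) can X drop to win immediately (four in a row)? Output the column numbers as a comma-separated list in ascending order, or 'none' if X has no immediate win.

Answer: 5

Derivation:
col 0: drop X → no win
col 1: drop X → no win
col 2: drop X → no win
col 3: drop X → no win
col 4: drop X → no win
col 5: drop X → WIN!
col 6: drop X → no win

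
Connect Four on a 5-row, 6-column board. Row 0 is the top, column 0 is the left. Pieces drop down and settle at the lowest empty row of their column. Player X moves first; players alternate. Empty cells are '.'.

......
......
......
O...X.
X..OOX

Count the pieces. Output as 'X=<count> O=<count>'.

X=3 O=3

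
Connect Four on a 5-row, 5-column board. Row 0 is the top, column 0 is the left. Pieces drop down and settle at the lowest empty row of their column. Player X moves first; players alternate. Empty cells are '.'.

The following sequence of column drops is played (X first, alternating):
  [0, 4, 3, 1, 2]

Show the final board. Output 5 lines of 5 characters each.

Move 1: X drops in col 0, lands at row 4
Move 2: O drops in col 4, lands at row 4
Move 3: X drops in col 3, lands at row 4
Move 4: O drops in col 1, lands at row 4
Move 5: X drops in col 2, lands at row 4

Answer: .....
.....
.....
.....
XOXXO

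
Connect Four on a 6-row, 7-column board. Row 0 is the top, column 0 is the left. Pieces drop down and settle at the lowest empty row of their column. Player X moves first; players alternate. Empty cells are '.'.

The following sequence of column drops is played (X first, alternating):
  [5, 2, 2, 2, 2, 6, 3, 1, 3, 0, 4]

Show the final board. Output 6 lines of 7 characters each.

Answer: .......
.......
..X....
..O....
..XX...
OOOXXXO

Derivation:
Move 1: X drops in col 5, lands at row 5
Move 2: O drops in col 2, lands at row 5
Move 3: X drops in col 2, lands at row 4
Move 4: O drops in col 2, lands at row 3
Move 5: X drops in col 2, lands at row 2
Move 6: O drops in col 6, lands at row 5
Move 7: X drops in col 3, lands at row 5
Move 8: O drops in col 1, lands at row 5
Move 9: X drops in col 3, lands at row 4
Move 10: O drops in col 0, lands at row 5
Move 11: X drops in col 4, lands at row 5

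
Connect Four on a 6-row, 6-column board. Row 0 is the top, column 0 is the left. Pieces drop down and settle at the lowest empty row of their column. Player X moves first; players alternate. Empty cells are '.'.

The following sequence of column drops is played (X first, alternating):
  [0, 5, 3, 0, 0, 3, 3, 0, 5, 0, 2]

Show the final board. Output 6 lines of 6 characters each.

Move 1: X drops in col 0, lands at row 5
Move 2: O drops in col 5, lands at row 5
Move 3: X drops in col 3, lands at row 5
Move 4: O drops in col 0, lands at row 4
Move 5: X drops in col 0, lands at row 3
Move 6: O drops in col 3, lands at row 4
Move 7: X drops in col 3, lands at row 3
Move 8: O drops in col 0, lands at row 2
Move 9: X drops in col 5, lands at row 4
Move 10: O drops in col 0, lands at row 1
Move 11: X drops in col 2, lands at row 5

Answer: ......
O.....
O.....
X..X..
O..O.X
X.XX.O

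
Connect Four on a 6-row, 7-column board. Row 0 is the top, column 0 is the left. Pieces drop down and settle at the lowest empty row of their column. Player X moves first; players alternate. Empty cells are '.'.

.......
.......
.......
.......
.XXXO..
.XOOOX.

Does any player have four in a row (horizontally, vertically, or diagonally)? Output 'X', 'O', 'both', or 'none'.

none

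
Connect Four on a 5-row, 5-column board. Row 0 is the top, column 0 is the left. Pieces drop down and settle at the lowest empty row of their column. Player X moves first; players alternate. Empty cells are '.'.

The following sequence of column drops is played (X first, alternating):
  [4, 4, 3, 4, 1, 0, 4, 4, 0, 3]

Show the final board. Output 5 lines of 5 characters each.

Move 1: X drops in col 4, lands at row 4
Move 2: O drops in col 4, lands at row 3
Move 3: X drops in col 3, lands at row 4
Move 4: O drops in col 4, lands at row 2
Move 5: X drops in col 1, lands at row 4
Move 6: O drops in col 0, lands at row 4
Move 7: X drops in col 4, lands at row 1
Move 8: O drops in col 4, lands at row 0
Move 9: X drops in col 0, lands at row 3
Move 10: O drops in col 3, lands at row 3

Answer: ....O
....X
....O
X..OO
OX.XX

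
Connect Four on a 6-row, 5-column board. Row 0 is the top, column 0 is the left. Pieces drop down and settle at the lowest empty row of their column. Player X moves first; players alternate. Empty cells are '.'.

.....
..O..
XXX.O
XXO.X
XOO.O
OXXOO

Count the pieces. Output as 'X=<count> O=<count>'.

X=9 O=9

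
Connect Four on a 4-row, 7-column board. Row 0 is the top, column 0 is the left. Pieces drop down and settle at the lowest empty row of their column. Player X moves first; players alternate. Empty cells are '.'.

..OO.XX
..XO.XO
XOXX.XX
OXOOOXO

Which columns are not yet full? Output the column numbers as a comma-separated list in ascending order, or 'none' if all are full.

Answer: 0,1,4

Derivation:
col 0: top cell = '.' → open
col 1: top cell = '.' → open
col 2: top cell = 'O' → FULL
col 3: top cell = 'O' → FULL
col 4: top cell = '.' → open
col 5: top cell = 'X' → FULL
col 6: top cell = 'X' → FULL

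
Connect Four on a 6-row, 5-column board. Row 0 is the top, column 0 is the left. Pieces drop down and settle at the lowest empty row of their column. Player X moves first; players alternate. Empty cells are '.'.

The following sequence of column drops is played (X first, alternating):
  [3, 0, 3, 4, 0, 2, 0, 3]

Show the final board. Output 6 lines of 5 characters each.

Answer: .....
.....
.....
X..O.
X..X.
O.OXO

Derivation:
Move 1: X drops in col 3, lands at row 5
Move 2: O drops in col 0, lands at row 5
Move 3: X drops in col 3, lands at row 4
Move 4: O drops in col 4, lands at row 5
Move 5: X drops in col 0, lands at row 4
Move 6: O drops in col 2, lands at row 5
Move 7: X drops in col 0, lands at row 3
Move 8: O drops in col 3, lands at row 3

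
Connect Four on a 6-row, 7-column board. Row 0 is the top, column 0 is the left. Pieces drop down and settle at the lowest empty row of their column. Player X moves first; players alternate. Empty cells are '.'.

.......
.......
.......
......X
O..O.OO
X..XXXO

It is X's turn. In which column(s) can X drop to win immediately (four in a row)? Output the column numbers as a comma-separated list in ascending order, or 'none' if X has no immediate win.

col 0: drop X → no win
col 1: drop X → no win
col 2: drop X → WIN!
col 3: drop X → no win
col 4: drop X → no win
col 5: drop X → no win
col 6: drop X → no win

Answer: 2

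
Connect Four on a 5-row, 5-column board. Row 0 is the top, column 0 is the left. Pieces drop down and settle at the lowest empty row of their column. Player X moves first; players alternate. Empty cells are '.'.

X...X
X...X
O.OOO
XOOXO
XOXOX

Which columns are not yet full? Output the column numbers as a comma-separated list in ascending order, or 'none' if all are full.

Answer: 1,2,3

Derivation:
col 0: top cell = 'X' → FULL
col 1: top cell = '.' → open
col 2: top cell = '.' → open
col 3: top cell = '.' → open
col 4: top cell = 'X' → FULL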